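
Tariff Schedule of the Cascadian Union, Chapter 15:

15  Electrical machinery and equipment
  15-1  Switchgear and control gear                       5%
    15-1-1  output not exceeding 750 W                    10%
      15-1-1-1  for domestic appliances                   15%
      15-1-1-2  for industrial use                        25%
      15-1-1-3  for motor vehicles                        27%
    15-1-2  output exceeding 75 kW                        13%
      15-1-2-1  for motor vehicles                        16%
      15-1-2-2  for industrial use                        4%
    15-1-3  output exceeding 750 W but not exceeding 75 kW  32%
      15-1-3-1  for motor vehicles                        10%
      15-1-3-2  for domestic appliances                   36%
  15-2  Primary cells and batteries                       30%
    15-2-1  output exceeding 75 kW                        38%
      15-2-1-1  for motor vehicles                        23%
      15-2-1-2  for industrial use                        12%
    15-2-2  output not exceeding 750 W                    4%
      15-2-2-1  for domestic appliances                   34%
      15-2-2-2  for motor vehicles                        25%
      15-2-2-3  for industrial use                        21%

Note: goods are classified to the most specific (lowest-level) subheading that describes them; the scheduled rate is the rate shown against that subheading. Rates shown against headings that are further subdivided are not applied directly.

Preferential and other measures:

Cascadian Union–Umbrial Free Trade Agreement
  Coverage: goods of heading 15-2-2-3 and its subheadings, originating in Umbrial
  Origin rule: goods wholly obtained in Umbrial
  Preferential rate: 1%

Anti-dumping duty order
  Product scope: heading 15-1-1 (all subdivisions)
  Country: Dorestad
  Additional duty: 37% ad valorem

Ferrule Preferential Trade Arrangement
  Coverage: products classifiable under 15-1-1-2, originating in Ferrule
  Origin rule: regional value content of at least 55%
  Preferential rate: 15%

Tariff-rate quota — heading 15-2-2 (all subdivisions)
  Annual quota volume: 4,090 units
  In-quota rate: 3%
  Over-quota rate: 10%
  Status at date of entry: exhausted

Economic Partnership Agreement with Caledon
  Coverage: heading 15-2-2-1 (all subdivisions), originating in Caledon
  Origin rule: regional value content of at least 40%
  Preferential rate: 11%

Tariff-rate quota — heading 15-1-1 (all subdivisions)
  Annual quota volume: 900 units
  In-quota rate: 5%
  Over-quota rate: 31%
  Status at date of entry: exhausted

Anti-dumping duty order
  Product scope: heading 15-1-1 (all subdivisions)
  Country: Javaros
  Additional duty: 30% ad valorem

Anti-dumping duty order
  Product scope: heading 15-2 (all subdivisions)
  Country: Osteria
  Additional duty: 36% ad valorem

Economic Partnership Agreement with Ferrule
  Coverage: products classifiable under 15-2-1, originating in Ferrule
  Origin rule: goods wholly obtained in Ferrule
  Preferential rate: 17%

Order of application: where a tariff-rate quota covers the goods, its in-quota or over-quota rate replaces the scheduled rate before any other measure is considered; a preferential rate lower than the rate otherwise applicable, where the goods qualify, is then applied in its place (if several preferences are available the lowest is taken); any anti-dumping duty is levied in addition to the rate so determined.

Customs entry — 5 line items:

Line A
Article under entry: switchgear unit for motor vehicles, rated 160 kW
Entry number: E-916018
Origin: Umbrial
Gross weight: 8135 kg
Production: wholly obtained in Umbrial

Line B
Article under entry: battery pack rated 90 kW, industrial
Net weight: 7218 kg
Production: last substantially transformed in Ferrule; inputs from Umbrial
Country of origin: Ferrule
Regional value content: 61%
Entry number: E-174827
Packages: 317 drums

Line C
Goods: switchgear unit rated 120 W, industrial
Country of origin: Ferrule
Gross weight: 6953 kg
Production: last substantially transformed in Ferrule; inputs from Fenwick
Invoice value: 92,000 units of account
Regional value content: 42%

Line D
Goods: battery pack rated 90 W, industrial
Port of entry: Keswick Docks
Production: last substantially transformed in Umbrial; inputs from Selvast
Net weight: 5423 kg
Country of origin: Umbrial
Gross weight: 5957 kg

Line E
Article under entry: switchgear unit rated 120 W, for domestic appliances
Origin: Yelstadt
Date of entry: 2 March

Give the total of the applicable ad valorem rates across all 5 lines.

Line A: switchgear unit → 15-1; rated 160 kW → 15-1-2; for motor vehicles → 15-1-2-1. Scheduled 16%. Umbrial agreement on 15-2-2-3: 15-1-2-1 not covered. → 16%.
Line B: battery pack → 15-2; rated 90 kW → 15-2-1; industrial → 15-2-1-2. Scheduled 12%. Ferrule agreement on 15-1-1-2: 15-2-1-2 not covered; Ferrule agreement on 15-2-1: not wholly obtained. → 12%.
Line C: switchgear unit → 15-1; rated 120 W → 15-1-1; industrial → 15-1-1-2. Scheduled 25%. quota on 15-1-1 exhausted → over-quota 31%; Ferrule agreement on 15-1-1-2: RVC < 55%; Ferrule agreement on 15-2-1: 15-1-1-2 not covered. → 31%.
Line D: battery pack → 15-2; rated 90 W → 15-2-2; industrial → 15-2-2-3. Scheduled 21%. quota on 15-2-2 exhausted → over-quota 10%; Umbrial agreement on 15-2-2-3: not wholly obtained. → 10%.
Line E: switchgear unit → 15-1; rated 120 W → 15-1-1; for domestic appliances → 15-1-1-1. Scheduled 15%. quota on 15-1-1 exhausted → over-quota 31%. → 31%.
Sum: 16% + 12% + 31% + 10% + 31% = 100%.

100%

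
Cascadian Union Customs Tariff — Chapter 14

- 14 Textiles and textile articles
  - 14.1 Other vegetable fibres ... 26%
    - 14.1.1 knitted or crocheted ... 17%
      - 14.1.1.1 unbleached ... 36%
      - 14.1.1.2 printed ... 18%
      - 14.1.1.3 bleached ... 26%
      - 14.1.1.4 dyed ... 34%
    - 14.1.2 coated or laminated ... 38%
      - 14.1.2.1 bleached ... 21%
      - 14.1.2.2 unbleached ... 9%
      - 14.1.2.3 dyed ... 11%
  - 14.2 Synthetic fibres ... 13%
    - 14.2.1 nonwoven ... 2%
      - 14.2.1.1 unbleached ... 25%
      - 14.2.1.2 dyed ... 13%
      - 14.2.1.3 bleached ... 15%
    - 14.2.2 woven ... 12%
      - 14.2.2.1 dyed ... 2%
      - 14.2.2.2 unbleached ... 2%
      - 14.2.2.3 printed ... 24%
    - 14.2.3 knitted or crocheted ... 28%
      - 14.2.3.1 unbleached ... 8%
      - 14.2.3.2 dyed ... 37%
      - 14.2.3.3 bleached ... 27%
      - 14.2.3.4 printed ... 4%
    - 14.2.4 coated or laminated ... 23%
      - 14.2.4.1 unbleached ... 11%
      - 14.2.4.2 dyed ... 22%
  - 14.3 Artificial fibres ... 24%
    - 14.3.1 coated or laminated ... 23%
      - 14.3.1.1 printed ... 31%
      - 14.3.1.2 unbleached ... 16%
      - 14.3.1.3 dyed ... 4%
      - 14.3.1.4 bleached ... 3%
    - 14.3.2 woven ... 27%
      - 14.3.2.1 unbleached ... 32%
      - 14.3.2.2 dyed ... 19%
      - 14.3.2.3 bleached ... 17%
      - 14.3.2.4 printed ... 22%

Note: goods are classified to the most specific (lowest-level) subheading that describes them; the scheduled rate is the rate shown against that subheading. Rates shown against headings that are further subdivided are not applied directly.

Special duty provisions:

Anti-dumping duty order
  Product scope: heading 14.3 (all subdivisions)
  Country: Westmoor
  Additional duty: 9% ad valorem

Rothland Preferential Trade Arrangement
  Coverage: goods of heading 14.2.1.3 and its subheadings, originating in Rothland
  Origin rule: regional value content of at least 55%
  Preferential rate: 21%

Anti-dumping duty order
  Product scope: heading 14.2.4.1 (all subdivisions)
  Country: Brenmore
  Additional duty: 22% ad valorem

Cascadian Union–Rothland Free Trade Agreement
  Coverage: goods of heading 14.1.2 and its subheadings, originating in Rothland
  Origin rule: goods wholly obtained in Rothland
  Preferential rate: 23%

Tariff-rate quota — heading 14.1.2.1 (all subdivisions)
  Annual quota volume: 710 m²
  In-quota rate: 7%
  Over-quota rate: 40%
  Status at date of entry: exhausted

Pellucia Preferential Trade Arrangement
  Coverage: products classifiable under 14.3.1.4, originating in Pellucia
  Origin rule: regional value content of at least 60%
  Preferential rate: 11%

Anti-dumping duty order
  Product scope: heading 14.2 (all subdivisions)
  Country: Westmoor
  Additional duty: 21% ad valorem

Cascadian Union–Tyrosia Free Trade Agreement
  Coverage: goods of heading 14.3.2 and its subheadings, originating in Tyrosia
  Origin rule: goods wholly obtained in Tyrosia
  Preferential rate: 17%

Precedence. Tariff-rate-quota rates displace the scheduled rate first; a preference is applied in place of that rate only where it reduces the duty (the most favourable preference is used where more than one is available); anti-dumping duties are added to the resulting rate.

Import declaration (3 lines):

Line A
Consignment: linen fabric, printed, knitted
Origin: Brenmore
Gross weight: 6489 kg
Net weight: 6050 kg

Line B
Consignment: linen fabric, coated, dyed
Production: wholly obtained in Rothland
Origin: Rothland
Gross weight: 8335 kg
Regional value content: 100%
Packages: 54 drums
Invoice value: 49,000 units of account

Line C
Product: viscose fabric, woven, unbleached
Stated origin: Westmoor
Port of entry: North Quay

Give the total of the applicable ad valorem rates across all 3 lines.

70%

Line A: linen → 14.1; knitted → 14.1.1; printed → 14.1.1.2. Scheduled 18%. No special measure applies. → 18%.
Line B: linen → 14.1; coated → 14.1.2; dyed → 14.1.2.3. Scheduled 11%. Rothland agreement on 14.2.1.3: 14.1.2.3 not covered; Rothland agreement on 14.1.2: wholly obtained → 23% available; preference 23% not lower than 11% → no reduction. → 11%.
Line C: viscose → 14.3; woven → 14.3.2; unbleached → 14.3.2.1. Scheduled 32%. anti-dumping (Westmoor, 14.3): +9%; total 32% + 9% = 41%. → 41%.
Sum: 18% + 11% + 41% = 70%.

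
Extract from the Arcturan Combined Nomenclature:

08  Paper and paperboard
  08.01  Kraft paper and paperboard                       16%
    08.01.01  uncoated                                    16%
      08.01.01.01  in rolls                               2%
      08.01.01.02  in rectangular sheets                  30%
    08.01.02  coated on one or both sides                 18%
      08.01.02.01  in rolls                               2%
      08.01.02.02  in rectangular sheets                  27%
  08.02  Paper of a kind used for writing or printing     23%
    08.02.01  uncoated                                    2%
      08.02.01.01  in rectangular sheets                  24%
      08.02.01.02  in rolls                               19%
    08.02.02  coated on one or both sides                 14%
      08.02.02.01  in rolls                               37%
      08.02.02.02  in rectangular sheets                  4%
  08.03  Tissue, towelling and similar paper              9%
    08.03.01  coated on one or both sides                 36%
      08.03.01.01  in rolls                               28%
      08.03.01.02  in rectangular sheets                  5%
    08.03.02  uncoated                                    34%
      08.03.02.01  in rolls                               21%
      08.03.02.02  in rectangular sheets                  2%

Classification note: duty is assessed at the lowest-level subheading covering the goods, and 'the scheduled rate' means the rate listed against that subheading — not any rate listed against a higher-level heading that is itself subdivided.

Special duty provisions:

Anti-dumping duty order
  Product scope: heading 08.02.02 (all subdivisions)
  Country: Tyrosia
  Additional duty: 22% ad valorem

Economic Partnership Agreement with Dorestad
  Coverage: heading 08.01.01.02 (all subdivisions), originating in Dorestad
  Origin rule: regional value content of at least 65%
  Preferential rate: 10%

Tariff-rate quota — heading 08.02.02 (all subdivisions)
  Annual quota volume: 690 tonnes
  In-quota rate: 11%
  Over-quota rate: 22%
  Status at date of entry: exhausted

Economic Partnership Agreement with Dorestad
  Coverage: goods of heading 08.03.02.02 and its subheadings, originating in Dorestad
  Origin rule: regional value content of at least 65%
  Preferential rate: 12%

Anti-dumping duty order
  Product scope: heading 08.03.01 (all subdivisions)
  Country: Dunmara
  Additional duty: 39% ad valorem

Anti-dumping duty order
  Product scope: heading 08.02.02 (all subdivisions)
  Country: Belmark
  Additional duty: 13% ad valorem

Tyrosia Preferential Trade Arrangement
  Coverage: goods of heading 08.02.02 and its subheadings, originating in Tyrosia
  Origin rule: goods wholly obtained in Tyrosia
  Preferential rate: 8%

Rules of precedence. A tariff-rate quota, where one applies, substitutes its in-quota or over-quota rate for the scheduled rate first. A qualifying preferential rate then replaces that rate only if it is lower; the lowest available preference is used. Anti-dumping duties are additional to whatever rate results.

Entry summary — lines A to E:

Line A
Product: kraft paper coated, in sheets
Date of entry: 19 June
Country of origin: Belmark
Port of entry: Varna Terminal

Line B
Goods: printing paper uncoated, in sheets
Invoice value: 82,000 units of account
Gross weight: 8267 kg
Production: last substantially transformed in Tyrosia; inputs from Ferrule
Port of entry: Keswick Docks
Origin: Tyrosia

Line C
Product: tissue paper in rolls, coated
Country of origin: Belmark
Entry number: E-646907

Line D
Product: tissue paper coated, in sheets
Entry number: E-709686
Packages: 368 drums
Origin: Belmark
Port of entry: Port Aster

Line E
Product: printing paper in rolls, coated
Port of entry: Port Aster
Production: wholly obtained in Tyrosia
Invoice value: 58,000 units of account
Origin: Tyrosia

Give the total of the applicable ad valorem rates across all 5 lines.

114%

Line A: kraft paper → 08.01; coated → 08.01.02; in sheets → 08.01.02.02. Scheduled 27%. No special measure applies. → 27%.
Line B: printing paper → 08.02; uncoated → 08.02.01; in sheets → 08.02.01.01. Scheduled 24%. Tyrosia agreement on 08.02.02: 08.02.01.01 not covered. → 24%.
Line C: tissue paper → 08.03; coated → 08.03.01; in rolls → 08.03.01.01. Scheduled 28%. No special measure applies. → 28%.
Line D: tissue paper → 08.03; coated → 08.03.01; in sheets → 08.03.01.02. Scheduled 5%. No special measure applies. → 5%.
Line E: printing paper → 08.02; coated → 08.02.02; in rolls → 08.02.02.01. Scheduled 37%. quota on 08.02.02 exhausted → over-quota 22%; Tyrosia agreement on 08.02.02: wholly obtained → 8% available; preferential 8%; anti-dumping (Tyrosia, 08.02.02): +22%; total 8% + 22% = 30%. → 30%.
Sum: 27% + 24% + 28% + 5% + 30% = 114%.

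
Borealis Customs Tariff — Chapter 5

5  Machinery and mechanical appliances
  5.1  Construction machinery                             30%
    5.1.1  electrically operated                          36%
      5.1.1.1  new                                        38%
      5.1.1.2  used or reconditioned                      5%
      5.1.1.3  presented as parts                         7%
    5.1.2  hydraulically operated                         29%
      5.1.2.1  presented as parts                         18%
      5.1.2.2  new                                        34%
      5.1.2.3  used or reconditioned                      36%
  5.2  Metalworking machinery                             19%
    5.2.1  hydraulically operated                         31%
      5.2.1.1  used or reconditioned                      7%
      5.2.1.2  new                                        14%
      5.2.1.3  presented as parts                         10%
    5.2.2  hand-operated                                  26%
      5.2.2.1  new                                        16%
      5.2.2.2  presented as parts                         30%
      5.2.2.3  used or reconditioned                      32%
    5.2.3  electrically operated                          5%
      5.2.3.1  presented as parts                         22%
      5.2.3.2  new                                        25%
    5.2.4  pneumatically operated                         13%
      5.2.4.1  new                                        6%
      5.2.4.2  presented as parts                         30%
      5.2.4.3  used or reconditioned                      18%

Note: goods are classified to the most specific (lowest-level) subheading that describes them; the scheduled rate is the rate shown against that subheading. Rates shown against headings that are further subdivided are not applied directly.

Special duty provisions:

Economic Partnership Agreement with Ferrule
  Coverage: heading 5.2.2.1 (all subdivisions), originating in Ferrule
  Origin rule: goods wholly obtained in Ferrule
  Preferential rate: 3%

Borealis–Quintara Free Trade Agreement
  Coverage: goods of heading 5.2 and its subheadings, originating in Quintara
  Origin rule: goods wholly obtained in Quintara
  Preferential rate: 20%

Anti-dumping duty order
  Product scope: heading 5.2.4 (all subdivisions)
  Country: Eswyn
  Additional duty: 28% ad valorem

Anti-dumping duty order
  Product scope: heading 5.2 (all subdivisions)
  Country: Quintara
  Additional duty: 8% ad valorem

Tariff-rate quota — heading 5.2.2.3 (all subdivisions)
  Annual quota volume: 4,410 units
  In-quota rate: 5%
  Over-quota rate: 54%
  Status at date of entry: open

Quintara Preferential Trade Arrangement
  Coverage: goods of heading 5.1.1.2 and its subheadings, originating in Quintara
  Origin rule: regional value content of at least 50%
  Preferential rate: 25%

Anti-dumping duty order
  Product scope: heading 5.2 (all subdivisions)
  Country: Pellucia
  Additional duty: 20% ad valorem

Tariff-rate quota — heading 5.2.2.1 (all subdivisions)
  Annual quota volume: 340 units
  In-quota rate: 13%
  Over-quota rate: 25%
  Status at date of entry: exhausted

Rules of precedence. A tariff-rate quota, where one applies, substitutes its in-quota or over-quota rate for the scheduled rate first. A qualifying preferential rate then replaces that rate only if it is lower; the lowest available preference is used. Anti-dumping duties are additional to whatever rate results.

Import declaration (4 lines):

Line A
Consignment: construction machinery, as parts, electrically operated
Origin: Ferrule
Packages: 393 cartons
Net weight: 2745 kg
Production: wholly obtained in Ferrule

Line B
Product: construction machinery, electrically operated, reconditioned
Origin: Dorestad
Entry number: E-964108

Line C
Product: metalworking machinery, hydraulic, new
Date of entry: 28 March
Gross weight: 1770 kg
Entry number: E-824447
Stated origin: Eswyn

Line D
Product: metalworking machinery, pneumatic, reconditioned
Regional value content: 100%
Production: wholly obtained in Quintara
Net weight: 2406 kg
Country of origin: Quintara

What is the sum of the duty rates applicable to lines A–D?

52%

Line A: construction → 5.1; electrically operated → 5.1.1; as parts → 5.1.1.3. Scheduled 7%. Ferrule agreement on 5.2.2.1: 5.1.1.3 not covered. → 7%.
Line B: construction → 5.1; electrically operated → 5.1.1; reconditioned → 5.1.1.2. Scheduled 5%. No special measure applies. → 5%.
Line C: metalworking → 5.2; hydraulic → 5.2.1; new → 5.2.1.2. Scheduled 14%. No special measure applies. → 14%.
Line D: metalworking → 5.2; pneumatic → 5.2.4; reconditioned → 5.2.4.3. Scheduled 18%. Quintara agreement on 5.2: wholly obtained → 20% available; Quintara agreement on 5.1.1.2: 5.2.4.3 not covered; preference 20% not lower than 18% → no reduction; anti-dumping (Quintara, 5.2): +8%; total 18% + 8% = 26%. → 26%.
Sum: 7% + 5% + 14% + 26% = 52%.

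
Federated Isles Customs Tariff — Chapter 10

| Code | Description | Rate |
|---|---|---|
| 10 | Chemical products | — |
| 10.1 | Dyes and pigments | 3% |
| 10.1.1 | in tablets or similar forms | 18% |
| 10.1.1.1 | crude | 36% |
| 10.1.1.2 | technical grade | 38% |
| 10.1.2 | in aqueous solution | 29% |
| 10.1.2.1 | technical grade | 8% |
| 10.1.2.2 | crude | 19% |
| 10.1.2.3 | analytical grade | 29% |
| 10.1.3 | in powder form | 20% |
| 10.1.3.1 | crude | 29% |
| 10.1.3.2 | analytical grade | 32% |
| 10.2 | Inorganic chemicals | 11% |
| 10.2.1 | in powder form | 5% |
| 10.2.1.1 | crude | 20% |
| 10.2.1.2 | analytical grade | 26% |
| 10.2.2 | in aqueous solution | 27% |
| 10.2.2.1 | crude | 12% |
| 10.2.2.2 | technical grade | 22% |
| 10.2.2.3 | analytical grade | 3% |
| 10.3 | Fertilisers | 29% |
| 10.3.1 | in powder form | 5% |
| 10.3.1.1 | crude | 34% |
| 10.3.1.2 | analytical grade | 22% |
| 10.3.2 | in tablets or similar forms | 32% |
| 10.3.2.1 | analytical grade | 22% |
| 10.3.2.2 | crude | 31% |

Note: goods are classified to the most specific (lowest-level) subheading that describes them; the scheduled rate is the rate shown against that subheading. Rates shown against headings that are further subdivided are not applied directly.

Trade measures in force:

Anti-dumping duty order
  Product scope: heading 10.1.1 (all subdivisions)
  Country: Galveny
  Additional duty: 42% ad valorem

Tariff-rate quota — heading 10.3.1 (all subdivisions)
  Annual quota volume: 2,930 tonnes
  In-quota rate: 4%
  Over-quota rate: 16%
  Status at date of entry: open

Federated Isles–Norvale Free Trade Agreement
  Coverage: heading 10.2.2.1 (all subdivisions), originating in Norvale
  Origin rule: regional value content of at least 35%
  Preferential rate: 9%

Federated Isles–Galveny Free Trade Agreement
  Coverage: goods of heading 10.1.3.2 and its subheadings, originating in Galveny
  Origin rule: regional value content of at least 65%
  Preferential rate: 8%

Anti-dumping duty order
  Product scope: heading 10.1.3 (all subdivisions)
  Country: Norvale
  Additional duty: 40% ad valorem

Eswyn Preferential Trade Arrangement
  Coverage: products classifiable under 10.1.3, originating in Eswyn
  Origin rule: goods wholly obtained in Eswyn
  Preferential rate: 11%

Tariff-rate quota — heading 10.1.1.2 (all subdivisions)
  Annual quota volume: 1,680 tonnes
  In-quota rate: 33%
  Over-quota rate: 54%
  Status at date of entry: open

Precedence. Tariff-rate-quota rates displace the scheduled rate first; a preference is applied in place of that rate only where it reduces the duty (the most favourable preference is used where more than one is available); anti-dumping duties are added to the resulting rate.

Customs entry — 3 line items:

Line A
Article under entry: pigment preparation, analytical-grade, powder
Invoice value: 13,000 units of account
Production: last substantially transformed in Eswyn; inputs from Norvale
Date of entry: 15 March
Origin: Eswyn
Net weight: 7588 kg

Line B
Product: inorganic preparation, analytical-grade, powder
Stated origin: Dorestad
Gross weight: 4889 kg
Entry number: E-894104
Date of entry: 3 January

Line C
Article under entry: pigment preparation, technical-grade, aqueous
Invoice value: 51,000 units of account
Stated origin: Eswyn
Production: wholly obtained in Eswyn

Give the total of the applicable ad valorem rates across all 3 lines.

Line A: pigment → 10.1; powder → 10.1.3; analytical-grade → 10.1.3.2. Scheduled 32%. Eswyn agreement on 10.1.3: not wholly obtained. → 32%.
Line B: inorganic → 10.2; powder → 10.2.1; analytical-grade → 10.2.1.2. Scheduled 26%. No special measure applies. → 26%.
Line C: pigment → 10.1; aqueous → 10.1.2; technical-grade → 10.1.2.1. Scheduled 8%. Eswyn agreement on 10.1.3: 10.1.2.1 not covered. → 8%.
Sum: 32% + 26% + 8% = 66%.

66%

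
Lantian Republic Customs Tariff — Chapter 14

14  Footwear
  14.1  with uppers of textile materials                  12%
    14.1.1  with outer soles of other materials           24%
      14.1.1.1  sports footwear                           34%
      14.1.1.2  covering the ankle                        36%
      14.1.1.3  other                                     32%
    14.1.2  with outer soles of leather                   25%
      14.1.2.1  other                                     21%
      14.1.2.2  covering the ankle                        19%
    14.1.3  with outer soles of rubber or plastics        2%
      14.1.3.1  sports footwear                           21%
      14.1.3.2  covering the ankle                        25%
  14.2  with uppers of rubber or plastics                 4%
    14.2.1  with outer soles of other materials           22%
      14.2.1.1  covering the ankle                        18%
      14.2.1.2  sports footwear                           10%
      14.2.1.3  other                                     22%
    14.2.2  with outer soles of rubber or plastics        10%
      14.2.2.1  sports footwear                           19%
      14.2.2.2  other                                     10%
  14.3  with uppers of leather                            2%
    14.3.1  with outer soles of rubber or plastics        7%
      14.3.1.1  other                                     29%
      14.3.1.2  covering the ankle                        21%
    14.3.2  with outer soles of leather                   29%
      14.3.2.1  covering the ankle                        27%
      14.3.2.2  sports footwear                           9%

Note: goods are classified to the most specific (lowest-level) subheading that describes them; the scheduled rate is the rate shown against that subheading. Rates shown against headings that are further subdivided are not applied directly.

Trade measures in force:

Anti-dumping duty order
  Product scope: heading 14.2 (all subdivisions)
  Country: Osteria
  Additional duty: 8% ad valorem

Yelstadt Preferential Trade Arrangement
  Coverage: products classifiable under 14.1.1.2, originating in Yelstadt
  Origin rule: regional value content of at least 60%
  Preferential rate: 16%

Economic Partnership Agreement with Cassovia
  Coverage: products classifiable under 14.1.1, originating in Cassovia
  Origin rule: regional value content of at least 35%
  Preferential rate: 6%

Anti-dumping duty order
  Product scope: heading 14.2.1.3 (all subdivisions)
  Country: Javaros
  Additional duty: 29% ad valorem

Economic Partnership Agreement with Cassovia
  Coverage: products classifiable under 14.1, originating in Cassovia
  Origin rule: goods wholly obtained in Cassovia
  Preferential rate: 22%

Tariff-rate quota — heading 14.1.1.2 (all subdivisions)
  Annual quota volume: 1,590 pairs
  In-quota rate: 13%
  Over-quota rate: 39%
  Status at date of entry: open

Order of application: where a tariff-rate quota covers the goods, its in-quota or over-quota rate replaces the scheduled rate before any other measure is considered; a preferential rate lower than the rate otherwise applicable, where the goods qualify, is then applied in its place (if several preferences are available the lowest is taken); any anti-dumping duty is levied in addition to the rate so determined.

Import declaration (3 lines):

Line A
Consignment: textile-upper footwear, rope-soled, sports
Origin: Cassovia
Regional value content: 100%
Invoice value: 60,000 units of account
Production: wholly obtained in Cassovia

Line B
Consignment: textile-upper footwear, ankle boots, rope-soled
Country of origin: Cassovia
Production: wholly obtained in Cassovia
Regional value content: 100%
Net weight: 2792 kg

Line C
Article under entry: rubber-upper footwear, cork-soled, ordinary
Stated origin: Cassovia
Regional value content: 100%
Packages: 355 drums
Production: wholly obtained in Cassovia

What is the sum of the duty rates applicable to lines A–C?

Line A: textile-upper → 14.1; rope-soled → 14.1.1; sports → 14.1.1.1. Scheduled 34%. Cassovia agreement on 14.1.1: RVC ≥ 35% → 6% available; Cassovia agreement on 14.1: wholly obtained → 22% available; preferential 6%. → 6%.
Line B: textile-upper → 14.1; rope-soled → 14.1.1; ankle boots → 14.1.1.2. Scheduled 36%. quota on 14.1.1.2 open → in-quota 13%; Cassovia agreement on 14.1.1: RVC ≥ 35% → 6% available; Cassovia agreement on 14.1: wholly obtained → 22% available; preferential 6%. → 6%.
Line C: rubber-upper → 14.2; cork-soled → 14.2.1; ordinary → 14.2.1.3. Scheduled 22%. Cassovia agreement on 14.1.1: 14.2.1.3 not covered; Cassovia agreement on 14.1: 14.2.1.3 not covered. → 22%.
Sum: 6% + 6% + 22% = 34%.

34%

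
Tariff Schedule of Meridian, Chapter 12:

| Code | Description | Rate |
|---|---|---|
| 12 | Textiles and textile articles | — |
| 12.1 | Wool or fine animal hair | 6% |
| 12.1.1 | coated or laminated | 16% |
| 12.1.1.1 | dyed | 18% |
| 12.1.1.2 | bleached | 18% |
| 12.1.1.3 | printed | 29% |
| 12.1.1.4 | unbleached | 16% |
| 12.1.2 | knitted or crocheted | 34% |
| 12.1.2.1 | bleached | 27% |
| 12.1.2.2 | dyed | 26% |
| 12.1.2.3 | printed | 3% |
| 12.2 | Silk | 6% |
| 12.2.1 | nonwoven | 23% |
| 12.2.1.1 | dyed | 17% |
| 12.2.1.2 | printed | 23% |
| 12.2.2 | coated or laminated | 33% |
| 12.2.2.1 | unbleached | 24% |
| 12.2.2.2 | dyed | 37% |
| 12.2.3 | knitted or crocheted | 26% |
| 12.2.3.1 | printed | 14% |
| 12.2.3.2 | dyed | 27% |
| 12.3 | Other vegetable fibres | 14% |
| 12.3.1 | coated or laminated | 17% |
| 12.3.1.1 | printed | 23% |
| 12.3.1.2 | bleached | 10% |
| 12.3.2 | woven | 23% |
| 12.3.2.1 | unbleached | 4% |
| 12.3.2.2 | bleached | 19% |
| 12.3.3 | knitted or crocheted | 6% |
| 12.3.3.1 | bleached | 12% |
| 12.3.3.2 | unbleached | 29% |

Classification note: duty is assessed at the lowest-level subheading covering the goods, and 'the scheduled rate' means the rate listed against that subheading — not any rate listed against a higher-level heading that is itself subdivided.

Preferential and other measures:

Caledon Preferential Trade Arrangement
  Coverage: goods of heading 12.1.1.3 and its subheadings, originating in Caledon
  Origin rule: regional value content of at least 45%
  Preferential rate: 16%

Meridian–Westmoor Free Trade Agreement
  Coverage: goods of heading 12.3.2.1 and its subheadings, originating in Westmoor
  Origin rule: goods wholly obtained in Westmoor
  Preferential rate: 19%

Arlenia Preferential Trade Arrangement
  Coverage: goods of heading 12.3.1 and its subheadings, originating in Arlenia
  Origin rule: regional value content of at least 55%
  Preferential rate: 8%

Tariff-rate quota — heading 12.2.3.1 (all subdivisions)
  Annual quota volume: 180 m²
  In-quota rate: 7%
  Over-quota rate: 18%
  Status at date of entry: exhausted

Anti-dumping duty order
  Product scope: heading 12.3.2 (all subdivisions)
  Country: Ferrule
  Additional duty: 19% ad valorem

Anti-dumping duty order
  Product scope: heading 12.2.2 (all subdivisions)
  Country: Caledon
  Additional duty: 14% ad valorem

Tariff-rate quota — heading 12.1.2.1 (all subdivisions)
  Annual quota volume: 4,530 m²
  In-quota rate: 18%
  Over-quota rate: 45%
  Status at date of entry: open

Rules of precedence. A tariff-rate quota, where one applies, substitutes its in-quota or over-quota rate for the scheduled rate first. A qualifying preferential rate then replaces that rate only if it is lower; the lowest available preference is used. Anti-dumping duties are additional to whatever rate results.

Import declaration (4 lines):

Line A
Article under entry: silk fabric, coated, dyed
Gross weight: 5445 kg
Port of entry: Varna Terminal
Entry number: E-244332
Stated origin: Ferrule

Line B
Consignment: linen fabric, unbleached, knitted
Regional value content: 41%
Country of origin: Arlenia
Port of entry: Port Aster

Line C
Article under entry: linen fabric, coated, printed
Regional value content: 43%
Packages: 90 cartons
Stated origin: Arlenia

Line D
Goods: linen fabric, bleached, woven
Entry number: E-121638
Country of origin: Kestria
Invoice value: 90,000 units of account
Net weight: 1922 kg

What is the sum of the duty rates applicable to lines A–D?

108%

Line A: silk → 12.2; coated → 12.2.2; dyed → 12.2.2.2. Scheduled 37%. No special measure applies. → 37%.
Line B: linen → 12.3; knitted → 12.3.3; unbleached → 12.3.3.2. Scheduled 29%. Arlenia agreement on 12.3.1: 12.3.3.2 not covered. → 29%.
Line C: linen → 12.3; coated → 12.3.1; printed → 12.3.1.1. Scheduled 23%. Arlenia agreement on 12.3.1: RVC < 55%. → 23%.
Line D: linen → 12.3; woven → 12.3.2; bleached → 12.3.2.2. Scheduled 19%. No special measure applies. → 19%.
Sum: 37% + 29% + 23% + 19% = 108%.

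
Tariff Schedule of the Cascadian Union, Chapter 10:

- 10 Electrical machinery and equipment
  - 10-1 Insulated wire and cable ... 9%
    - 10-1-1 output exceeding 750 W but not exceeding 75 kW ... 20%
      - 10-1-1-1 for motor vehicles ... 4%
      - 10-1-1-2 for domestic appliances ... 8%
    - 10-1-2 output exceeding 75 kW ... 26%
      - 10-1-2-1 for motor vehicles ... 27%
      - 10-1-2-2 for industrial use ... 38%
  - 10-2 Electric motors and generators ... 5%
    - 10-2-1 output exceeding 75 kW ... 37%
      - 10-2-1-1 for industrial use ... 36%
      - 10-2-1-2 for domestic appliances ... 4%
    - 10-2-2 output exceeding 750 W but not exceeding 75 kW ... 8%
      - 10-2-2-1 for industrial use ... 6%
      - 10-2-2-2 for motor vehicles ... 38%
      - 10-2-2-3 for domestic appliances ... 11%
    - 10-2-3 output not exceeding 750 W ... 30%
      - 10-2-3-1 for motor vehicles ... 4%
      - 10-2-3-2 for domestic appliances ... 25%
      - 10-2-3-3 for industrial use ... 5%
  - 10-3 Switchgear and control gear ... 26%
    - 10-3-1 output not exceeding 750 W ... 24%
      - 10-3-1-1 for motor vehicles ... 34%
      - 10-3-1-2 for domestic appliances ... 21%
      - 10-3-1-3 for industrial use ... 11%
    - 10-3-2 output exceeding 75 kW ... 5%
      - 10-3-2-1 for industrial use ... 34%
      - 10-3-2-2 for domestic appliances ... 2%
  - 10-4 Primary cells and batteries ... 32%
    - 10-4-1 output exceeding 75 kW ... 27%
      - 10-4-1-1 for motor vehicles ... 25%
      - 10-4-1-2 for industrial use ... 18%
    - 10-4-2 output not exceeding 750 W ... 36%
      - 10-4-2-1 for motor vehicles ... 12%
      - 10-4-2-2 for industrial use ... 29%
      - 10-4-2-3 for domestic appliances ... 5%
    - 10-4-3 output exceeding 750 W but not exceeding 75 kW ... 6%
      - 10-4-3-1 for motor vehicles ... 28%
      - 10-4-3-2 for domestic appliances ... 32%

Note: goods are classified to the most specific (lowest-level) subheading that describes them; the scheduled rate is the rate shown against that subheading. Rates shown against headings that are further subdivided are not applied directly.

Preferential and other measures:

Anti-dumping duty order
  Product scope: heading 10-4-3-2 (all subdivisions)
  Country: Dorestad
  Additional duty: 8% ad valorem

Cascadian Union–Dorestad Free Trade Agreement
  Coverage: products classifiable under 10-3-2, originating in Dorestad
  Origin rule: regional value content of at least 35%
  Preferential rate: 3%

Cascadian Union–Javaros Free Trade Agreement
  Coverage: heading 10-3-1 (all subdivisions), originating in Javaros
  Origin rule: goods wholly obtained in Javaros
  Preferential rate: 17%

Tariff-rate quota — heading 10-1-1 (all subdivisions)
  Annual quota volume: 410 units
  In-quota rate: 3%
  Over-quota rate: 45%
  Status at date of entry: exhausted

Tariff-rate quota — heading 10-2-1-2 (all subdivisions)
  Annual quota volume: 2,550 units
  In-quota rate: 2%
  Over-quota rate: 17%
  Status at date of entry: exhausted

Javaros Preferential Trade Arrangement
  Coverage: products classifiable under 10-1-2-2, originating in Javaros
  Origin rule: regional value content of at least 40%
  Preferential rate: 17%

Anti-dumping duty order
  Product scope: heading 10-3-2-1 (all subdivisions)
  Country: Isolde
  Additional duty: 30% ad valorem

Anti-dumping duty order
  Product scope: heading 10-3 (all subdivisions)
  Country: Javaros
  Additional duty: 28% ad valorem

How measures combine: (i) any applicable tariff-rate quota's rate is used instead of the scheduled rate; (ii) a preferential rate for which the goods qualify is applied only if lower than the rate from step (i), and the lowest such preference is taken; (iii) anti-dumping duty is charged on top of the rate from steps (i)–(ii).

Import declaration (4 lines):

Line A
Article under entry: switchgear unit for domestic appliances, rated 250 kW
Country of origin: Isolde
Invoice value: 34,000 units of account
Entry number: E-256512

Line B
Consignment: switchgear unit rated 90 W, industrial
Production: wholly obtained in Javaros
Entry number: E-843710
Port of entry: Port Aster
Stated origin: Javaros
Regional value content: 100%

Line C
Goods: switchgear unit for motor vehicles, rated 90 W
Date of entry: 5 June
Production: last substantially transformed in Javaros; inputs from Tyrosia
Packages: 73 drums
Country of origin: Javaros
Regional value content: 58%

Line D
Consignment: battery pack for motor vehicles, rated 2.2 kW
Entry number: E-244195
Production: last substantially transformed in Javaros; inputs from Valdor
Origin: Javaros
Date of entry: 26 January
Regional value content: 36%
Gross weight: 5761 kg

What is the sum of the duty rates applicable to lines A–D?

131%

Line A: switchgear unit → 10-3; rated 250 kW → 10-3-2; for domestic appliances → 10-3-2-2. Scheduled 2%. No special measure applies. → 2%.
Line B: switchgear unit → 10-3; rated 90 W → 10-3-1; industrial → 10-3-1-3. Scheduled 11%. Javaros agreement on 10-3-1: wholly obtained → 17% available; Javaros agreement on 10-1-2-2: 10-3-1-3 not covered; preference 17% not lower than 11% → no reduction; anti-dumping (Javaros, 10-3): +28%; total 11% + 28% = 39%. → 39%.
Line C: switchgear unit → 10-3; rated 90 W → 10-3-1; for motor vehicles → 10-3-1-1. Scheduled 34%. Javaros agreement on 10-3-1: not wholly obtained; Javaros agreement on 10-1-2-2: 10-3-1-1 not covered; anti-dumping (Javaros, 10-3): +28%; total 34% + 28% = 62%. → 62%.
Line D: battery pack → 10-4; rated 2.2 kW → 10-4-3; for motor vehicles → 10-4-3-1. Scheduled 28%. Javaros agreement on 10-3-1: 10-4-3-1 not covered; Javaros agreement on 10-1-2-2: 10-4-3-1 not covered. → 28%.
Sum: 2% + 39% + 62% + 28% = 131%.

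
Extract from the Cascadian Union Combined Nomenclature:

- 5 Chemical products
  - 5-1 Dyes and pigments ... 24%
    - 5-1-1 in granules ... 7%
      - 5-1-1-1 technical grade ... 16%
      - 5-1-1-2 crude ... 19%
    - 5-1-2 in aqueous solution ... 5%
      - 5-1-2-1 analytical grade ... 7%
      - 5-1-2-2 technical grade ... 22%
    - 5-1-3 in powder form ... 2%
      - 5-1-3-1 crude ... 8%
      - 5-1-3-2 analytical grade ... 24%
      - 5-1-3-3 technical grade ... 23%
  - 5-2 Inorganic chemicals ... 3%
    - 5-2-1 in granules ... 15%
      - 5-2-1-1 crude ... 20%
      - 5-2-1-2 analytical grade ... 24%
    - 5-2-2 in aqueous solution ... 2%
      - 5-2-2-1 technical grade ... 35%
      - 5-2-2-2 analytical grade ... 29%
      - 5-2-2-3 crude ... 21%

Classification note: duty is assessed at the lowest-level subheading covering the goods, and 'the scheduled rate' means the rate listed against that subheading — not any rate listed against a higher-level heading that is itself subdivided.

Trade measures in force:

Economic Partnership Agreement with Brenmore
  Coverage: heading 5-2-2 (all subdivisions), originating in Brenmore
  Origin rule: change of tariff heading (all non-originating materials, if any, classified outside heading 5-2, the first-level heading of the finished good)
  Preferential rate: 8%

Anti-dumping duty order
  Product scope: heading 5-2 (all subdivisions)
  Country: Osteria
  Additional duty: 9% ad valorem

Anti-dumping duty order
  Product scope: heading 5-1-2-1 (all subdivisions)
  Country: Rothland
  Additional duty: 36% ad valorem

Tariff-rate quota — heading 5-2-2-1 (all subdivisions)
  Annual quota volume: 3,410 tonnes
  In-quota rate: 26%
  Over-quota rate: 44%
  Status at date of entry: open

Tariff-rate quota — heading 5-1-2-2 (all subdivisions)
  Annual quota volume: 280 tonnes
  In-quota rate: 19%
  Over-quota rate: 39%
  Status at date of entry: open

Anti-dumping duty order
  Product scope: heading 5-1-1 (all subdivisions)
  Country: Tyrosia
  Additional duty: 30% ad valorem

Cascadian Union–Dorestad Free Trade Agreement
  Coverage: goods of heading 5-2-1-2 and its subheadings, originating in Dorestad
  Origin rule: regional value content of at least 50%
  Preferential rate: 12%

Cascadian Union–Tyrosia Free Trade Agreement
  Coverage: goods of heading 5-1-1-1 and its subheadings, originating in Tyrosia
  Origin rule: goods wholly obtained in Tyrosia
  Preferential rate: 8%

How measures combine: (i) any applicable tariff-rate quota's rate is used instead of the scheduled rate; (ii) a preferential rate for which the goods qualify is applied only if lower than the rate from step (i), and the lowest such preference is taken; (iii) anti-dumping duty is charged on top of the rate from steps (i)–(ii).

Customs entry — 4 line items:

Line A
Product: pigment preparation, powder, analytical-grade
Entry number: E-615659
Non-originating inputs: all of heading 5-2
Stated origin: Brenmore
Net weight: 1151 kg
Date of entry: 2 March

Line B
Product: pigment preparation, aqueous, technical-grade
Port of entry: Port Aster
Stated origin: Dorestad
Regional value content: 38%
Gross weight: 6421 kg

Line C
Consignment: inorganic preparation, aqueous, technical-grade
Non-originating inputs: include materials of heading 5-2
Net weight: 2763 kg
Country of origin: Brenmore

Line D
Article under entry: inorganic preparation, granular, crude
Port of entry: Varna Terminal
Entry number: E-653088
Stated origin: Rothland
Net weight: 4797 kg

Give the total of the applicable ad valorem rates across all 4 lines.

Line A: pigment → 5-1; powder → 5-1-3; analytical-grade → 5-1-3-2. Scheduled 24%. Brenmore agreement on 5-2-2: 5-1-3-2 not covered. → 24%.
Line B: pigment → 5-1; aqueous → 5-1-2; technical-grade → 5-1-2-2. Scheduled 22%. quota on 5-1-2-2 open → in-quota 19%; Dorestad agreement on 5-2-1-2: 5-1-2-2 not covered. → 19%.
Line C: inorganic → 5-2; aqueous → 5-2-2; technical-grade → 5-2-2-1. Scheduled 35%. quota on 5-2-2-1 open → in-quota 26%; Brenmore agreement on 5-2-2: CTH not met. → 26%.
Line D: inorganic → 5-2; granular → 5-2-1; crude → 5-2-1-1. Scheduled 20%. No special measure applies. → 20%.
Sum: 24% + 19% + 26% + 20% = 89%.

89%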